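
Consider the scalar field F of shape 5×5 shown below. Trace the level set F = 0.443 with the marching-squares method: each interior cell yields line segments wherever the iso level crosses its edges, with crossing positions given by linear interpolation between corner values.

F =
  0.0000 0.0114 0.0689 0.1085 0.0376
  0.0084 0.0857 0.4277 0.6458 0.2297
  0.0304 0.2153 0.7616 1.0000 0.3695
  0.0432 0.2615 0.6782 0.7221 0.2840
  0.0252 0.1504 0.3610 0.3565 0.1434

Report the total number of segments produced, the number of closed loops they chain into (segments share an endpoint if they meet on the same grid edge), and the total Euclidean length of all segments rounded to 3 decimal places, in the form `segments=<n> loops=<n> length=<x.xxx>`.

segments=10 loops=1 length=8.854

cell (0,2): code 0100 → (0.623,3.000)–(1.000,2.070)
cell (0,3): code 1000 → (1.000,3.487)–(0.623,3.000)
cell (1,1): code 0100 → (1.046,2.000)–(2.000,1.417)
cell (1,2): code 1110 → (1.000,2.070)–(1.046,2.000)
cell (1,3): code 1001 → (2.000,3.883)–(1.000,3.487)
cell (2,1): code 0110 → (2.000,1.417)–(3.000,1.436)
cell (2,3): code 1001 → (3.000,3.637)–(2.000,3.883)
cell (3,1): code 0010 → (3.000,1.436)–(3.741,2.000)
cell (3,2): code 0011 → (3.741,2.000)–(3.763,3.000)
cell (3,3): code 0001 → (3.763,3.000)–(3.000,3.637)
total: 10 segments, chained into 1 closed loop(s), length Σ = 8.854125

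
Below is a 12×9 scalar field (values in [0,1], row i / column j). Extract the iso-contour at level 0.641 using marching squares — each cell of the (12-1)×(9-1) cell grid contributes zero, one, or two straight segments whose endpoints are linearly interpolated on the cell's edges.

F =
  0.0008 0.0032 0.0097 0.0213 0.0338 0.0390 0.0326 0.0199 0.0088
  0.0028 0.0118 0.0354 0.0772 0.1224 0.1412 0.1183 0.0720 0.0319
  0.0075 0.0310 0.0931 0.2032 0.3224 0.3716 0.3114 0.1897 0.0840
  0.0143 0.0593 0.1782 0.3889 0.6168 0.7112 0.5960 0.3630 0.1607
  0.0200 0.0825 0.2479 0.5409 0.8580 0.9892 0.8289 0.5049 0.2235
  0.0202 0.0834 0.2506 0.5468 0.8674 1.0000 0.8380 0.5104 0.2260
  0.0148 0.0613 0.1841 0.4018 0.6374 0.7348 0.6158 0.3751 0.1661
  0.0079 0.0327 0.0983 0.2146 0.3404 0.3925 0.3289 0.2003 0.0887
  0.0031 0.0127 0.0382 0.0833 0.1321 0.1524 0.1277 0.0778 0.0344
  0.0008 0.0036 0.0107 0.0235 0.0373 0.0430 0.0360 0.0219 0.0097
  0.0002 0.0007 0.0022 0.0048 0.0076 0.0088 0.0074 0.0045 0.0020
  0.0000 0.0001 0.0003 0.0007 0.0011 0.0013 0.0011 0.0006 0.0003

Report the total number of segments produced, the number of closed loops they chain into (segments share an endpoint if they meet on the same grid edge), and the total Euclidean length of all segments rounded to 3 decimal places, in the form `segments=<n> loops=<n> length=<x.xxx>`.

cell (2,4): code 0100 → (2.793,5.000)–(3.000,4.256)
cell (2,5): code 1000 → (3.000,5.609)–(2.793,5.000)
cell (3,3): code 0100 → (3.100,4.000)–(4.000,3.316)
cell (3,4): code 1110 → (3.000,4.256)–(3.100,4.000)
cell (3,5): code 1101 → (3.193,6.000)–(3.000,5.609)
cell (3,6): code 1000 → (4.000,6.580)–(3.193,6.000)
cell (4,3): code 0110 → (4.000,3.316)–(5.000,3.294)
cell (4,6): code 1001 → (5.000,6.601)–(4.000,6.580)
cell (5,3): code 0010 → (5.000,3.294)–(5.984,4.000)
cell (5,4): code 0111 → (5.984,4.000)–(6.000,4.037)
cell (5,5): code 1011 → (6.000,5.788)–(5.887,6.000)
cell (5,6): code 0001 → (5.887,6.000)–(5.000,6.601)
cell (6,4): code 0010 → (6.000,4.037)–(6.274,5.000)
cell (6,5): code 0001 → (6.274,5.000)–(6.000,5.788)
total: 14 segments, chained into 1 closed loop(s), length Σ = 10.649707

segments=14 loops=1 length=10.650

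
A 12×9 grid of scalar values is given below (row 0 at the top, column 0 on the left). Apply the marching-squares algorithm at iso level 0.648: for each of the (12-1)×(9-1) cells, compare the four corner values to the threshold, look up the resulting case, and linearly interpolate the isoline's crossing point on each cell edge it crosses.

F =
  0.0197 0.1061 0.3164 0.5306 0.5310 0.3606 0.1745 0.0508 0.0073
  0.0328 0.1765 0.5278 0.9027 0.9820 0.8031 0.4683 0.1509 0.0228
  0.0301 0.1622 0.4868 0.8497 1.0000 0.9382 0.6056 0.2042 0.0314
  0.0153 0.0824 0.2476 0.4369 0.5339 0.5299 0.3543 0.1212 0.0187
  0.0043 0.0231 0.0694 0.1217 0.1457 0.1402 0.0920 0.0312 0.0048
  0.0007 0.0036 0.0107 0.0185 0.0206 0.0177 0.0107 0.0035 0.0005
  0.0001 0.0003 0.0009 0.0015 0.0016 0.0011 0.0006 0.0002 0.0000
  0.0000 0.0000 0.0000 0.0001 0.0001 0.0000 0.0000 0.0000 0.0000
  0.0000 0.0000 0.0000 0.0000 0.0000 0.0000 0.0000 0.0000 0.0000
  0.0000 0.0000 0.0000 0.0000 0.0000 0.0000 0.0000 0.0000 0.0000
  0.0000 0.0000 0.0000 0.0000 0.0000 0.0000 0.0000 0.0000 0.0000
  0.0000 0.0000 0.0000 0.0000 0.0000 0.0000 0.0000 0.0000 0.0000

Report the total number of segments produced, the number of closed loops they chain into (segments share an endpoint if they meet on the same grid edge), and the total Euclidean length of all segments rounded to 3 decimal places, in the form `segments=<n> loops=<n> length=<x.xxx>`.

cell (0,2): code 0100 → (0.316,3.000)–(1.000,2.321)
cell (0,3): code 1100 → (0.259,4.000)–(0.316,3.000)
cell (0,4): code 1100 → (0.649,5.000)–(0.259,4.000)
cell (0,5): code 1000 → (1.000,5.463)–(0.649,5.000)
cell (1,2): code 0110 → (1.000,2.321)–(2.000,2.444)
cell (1,5): code 1001 → (2.000,5.873)–(1.000,5.463)
cell (2,2): code 0010 → (2.000,2.444)–(2.489,3.000)
cell (2,3): code 0011 → (2.489,3.000)–(2.755,4.000)
cell (2,4): code 0011 → (2.755,4.000)–(2.711,5.000)
cell (2,5): code 0001 → (2.711,5.000)–(2.000,5.873)
total: 10 segments, chained into 1 closed loop(s), length Σ = 9.609721

segments=10 loops=1 length=9.610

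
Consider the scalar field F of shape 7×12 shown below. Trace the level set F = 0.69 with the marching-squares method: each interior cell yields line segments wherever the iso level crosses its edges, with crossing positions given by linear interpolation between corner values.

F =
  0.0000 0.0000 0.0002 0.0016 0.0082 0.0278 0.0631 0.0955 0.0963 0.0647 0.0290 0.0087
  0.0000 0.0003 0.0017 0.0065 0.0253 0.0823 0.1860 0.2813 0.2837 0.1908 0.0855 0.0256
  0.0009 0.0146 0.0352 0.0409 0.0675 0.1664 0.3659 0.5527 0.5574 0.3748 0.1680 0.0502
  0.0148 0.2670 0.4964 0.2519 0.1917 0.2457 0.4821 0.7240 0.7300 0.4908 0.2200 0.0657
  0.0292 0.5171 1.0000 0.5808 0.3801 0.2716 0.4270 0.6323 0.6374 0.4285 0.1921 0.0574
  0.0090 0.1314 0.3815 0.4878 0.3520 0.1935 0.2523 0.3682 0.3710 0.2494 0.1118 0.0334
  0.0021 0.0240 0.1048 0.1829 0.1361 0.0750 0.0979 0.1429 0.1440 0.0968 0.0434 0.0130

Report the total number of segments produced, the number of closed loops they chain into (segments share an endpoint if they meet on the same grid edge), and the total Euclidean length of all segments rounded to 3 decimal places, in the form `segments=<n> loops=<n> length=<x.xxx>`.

cell (2,6): code 0100 → (2.802,7.000)–(3.000,6.859)
cell (2,7): code 1100 → (2.768,8.000)–(2.802,7.000)
cell (2,8): code 1000 → (3.000,8.167)–(2.768,8.000)
cell (3,1): code 0100 → (3.384,2.000)–(4.000,1.358)
cell (3,2): code 1000 → (4.000,2.740)–(3.384,2.000)
cell (3,6): code 0010 → (3.000,6.859)–(3.371,7.000)
cell (3,7): code 0011 → (3.371,7.000)–(3.432,8.000)
cell (3,8): code 0001 → (3.432,8.000)–(3.000,8.167)
cell (4,1): code 0010 → (4.000,1.358)–(4.501,2.000)
cell (4,2): code 0001 → (4.501,2.000)–(4.000,2.740)
total: 10 segments, chained into 2 closed loop(s), length Σ = 6.950517

segments=10 loops=2 length=6.951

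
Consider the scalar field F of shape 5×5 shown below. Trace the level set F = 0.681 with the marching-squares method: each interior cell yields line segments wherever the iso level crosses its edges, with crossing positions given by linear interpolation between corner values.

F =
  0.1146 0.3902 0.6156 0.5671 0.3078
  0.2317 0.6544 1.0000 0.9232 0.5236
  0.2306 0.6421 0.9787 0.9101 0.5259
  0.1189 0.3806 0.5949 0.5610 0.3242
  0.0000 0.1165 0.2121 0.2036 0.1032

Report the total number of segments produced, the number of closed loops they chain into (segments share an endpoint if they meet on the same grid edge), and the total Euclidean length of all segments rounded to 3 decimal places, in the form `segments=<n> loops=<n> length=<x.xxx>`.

cell (0,1): code 0100 → (0.170,2.000)–(1.000,1.077)
cell (0,2): code 1100 → (0.320,3.000)–(0.170,2.000)
cell (0,3): code 1000 → (1.000,3.606)–(0.320,3.000)
cell (1,1): code 0110 → (1.000,1.077)–(2.000,1.116)
cell (1,3): code 1001 → (2.000,3.596)–(1.000,3.606)
cell (2,1): code 0010 → (2.000,1.116)–(2.776,2.000)
cell (2,2): code 0011 → (2.776,2.000)–(2.656,3.000)
cell (2,3): code 0001 → (2.656,3.000)–(2.000,3.596)
total: 8 segments, chained into 1 closed loop(s), length Σ = 8.234393

segments=8 loops=1 length=8.234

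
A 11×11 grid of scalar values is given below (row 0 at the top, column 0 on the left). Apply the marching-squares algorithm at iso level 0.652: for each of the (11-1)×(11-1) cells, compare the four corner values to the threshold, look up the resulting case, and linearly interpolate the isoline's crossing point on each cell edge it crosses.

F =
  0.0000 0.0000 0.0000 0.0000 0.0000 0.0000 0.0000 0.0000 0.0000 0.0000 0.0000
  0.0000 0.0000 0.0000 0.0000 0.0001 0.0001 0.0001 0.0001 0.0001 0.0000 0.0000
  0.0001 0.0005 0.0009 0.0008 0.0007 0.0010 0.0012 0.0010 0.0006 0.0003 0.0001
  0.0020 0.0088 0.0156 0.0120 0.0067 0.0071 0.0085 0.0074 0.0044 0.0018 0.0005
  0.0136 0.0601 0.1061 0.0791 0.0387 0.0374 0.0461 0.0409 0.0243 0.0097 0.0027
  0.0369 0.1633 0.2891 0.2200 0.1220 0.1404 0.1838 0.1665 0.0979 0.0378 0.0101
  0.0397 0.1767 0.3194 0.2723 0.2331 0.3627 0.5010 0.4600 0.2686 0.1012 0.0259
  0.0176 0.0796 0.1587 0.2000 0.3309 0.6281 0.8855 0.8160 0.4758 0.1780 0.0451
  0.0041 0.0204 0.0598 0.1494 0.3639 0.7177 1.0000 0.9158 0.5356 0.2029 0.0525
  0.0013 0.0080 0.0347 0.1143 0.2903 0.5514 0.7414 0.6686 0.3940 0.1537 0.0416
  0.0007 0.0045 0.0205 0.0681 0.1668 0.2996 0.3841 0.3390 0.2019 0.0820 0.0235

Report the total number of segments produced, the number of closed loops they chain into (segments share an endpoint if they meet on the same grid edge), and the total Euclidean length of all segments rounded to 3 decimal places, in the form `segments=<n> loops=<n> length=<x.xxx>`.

segments=12 loops=1 length=8.886

cell (6,5): code 0100 → (6.393,6.000)–(7.000,5.093)
cell (6,6): code 1100 → (6.539,7.000)–(6.393,6.000)
cell (6,7): code 1000 → (7.000,7.482)–(6.539,7.000)
cell (7,4): code 0100 → (7.267,5.000)–(8.000,4.814)
cell (7,5): code 1110 → (7.000,5.093)–(7.267,5.000)
cell (7,7): code 1001 → (8.000,7.694)–(7.000,7.482)
cell (8,4): code 0010 → (8.000,4.814)–(8.395,5.000)
cell (8,5): code 0111 → (8.395,5.000)–(9.000,5.529)
cell (8,7): code 1001 → (9.000,7.060)–(8.000,7.694)
cell (9,5): code 0010 → (9.000,5.529)–(9.250,6.000)
cell (9,6): code 0011 → (9.250,6.000)–(9.050,7.000)
cell (9,7): code 0001 → (9.050,7.000)–(9.000,7.060)
total: 12 segments, chained into 1 closed loop(s), length Σ = 8.885706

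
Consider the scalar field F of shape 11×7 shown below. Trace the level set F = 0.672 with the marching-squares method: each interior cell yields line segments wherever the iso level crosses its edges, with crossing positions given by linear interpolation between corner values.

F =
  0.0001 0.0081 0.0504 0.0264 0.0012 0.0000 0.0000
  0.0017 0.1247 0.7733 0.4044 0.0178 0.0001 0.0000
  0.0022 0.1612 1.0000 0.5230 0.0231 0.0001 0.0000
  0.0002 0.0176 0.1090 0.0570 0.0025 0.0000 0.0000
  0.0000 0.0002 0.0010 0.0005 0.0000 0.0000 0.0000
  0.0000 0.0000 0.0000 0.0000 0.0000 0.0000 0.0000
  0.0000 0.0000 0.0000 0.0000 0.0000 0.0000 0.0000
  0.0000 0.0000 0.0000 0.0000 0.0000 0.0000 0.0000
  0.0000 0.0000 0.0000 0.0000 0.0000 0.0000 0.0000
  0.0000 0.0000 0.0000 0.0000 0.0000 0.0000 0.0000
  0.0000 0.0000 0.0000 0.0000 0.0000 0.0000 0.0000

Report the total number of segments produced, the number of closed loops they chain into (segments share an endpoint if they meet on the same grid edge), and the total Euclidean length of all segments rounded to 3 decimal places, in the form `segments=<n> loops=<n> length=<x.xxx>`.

cell (0,1): code 0100 → (0.860,2.000)–(1.000,1.844)
cell (0,2): code 1000 → (1.000,2.275)–(0.860,2.000)
cell (1,1): code 0110 → (1.000,1.844)–(2.000,1.609)
cell (1,2): code 1001 → (2.000,2.688)–(1.000,2.275)
cell (2,1): code 0010 → (2.000,1.609)–(2.368,2.000)
cell (2,2): code 0001 → (2.368,2.000)–(2.000,2.688)
total: 6 segments, chained into 1 closed loop(s), length Σ = 3.944290

segments=6 loops=1 length=3.944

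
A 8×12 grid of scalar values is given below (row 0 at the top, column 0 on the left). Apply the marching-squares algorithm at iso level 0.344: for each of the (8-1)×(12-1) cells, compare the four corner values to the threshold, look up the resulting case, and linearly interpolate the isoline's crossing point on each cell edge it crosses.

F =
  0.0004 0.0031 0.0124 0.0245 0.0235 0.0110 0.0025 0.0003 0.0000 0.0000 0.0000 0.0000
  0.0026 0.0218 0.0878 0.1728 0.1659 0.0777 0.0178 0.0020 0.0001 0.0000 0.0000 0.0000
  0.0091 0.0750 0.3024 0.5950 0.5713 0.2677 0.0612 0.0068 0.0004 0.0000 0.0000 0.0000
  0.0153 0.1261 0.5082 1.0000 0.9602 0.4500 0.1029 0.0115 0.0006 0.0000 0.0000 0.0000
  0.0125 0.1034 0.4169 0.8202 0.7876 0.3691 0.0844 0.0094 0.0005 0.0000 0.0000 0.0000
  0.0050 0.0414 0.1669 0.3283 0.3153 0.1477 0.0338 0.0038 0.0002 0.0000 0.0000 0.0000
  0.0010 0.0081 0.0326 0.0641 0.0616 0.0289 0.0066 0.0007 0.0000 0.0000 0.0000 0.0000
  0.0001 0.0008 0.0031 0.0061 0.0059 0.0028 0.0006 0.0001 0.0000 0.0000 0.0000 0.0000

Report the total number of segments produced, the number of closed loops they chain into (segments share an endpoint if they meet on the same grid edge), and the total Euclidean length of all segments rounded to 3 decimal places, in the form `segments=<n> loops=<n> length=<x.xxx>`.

segments=14 loops=1 length=11.342

cell (1,2): code 0100 → (1.405,3.000)–(2.000,2.142)
cell (1,3): code 1100 → (1.439,4.000)–(1.405,3.000)
cell (1,4): code 1000 → (2.000,4.749)–(1.439,4.000)
cell (2,1): code 0100 → (2.202,2.000)–(3.000,1.570)
cell (2,2): code 1110 → (2.000,2.142)–(2.202,2.000)
cell (2,4): code 1101 → (2.419,5.000)–(2.000,4.749)
cell (2,5): code 1000 → (3.000,5.305)–(2.419,5.000)
cell (3,1): code 0110 → (3.000,1.570)–(4.000,1.767)
cell (3,5): code 1001 → (4.000,5.088)–(3.000,5.305)
cell (4,1): code 0010 → (4.000,1.767)–(4.292,2.000)
cell (4,2): code 0011 → (4.292,2.000)–(4.968,3.000)
cell (4,3): code 0011 → (4.968,3.000)–(4.939,4.000)
cell (4,4): code 0011 → (4.939,4.000)–(4.113,5.000)
cell (4,5): code 0001 → (4.113,5.000)–(4.000,5.088)
total: 14 segments, chained into 1 closed loop(s), length Σ = 11.341795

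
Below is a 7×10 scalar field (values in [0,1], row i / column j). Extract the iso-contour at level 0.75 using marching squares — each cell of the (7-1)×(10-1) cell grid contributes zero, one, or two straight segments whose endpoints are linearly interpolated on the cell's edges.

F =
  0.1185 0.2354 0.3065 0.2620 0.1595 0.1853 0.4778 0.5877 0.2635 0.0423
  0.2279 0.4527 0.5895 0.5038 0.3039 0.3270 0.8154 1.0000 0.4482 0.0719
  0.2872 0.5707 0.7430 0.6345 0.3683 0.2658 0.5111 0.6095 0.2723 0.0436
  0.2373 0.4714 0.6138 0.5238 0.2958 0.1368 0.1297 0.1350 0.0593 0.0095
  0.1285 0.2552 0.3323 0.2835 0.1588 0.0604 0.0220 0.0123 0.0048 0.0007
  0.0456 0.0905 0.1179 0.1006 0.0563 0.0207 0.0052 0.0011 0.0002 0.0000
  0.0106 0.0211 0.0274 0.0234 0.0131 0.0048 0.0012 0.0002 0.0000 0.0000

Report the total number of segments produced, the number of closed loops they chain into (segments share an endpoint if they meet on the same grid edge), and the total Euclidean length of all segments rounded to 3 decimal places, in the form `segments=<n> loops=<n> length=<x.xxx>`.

segments=6 loops=1 length=4.198

cell (0,5): code 0100 → (0.806,6.000)–(1.000,5.866)
cell (0,6): code 1100 → (0.394,7.000)–(0.806,6.000)
cell (0,7): code 1000 → (1.000,7.453)–(0.394,7.000)
cell (1,5): code 0010 → (1.000,5.866)–(1.215,6.000)
cell (1,6): code 0011 → (1.215,6.000)–(1.640,7.000)
cell (1,7): code 0001 → (1.640,7.000)–(1.000,7.453)
total: 6 segments, chained into 1 closed loop(s), length Σ = 4.198408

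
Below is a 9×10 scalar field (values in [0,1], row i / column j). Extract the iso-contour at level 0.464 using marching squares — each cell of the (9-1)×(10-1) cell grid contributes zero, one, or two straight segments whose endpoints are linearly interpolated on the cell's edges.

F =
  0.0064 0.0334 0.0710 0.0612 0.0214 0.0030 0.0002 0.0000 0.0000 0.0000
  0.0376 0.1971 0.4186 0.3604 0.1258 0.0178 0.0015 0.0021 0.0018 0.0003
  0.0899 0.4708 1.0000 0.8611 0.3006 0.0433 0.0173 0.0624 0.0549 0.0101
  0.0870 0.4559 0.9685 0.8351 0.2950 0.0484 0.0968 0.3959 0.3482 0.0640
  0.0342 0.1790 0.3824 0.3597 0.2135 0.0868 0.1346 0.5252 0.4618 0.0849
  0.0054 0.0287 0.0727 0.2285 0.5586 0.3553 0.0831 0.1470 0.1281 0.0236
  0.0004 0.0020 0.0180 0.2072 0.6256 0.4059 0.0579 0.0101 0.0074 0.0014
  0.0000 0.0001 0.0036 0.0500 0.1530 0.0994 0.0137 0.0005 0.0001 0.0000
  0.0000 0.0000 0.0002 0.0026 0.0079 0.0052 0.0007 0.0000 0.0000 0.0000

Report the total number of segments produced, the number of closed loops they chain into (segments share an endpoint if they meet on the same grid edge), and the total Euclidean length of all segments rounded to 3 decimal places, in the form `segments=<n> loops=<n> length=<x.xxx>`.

segments=20 loops=3 length=15.879

cell (1,0): code 0100 → (1.975,1.000)–(2.000,0.982)
cell (1,1): code 1100 → (1.078,2.000)–(1.975,1.000)
cell (1,2): code 1100 → (1.207,3.000)–(1.078,2.000)
cell (1,3): code 1000 → (2.000,3.708)–(1.207,3.000)
cell (2,0): code 0010 → (2.000,0.982)–(2.456,1.000)
cell (2,1): code 0111 → (2.456,1.000)–(3.000,1.016)
cell (2,3): code 1001 → (3.000,3.687)–(2.000,3.708)
cell (3,1): code 0010 → (3.000,1.016)–(3.861,2.000)
cell (3,2): code 0011 → (3.861,2.000)–(3.781,3.000)
cell (3,3): code 0001 → (3.781,3.000)–(3.000,3.687)
cell (3,6): code 0100 → (3.527,7.000)–(4.000,6.843)
cell (3,7): code 1000 → (4.000,7.965)–(3.527,7.000)
cell (4,3): code 0100 → (4.726,4.000)–(5.000,3.713)
cell (4,4): code 1000 → (5.000,4.465)–(4.726,4.000)
cell (4,6): code 0010 → (4.000,6.843)–(4.162,7.000)
cell (4,7): code 0001 → (4.162,7.000)–(4.000,7.965)
cell (5,3): code 0110 → (5.000,3.713)–(6.000,3.614)
cell (5,4): code 1001 → (6.000,4.736)–(5.000,4.465)
cell (6,3): code 0010 → (6.000,3.614)–(6.342,4.000)
cell (6,4): code 0001 → (6.342,4.000)–(6.000,4.736)
total: 20 segments, chained into 3 closed loop(s), length Σ = 15.879296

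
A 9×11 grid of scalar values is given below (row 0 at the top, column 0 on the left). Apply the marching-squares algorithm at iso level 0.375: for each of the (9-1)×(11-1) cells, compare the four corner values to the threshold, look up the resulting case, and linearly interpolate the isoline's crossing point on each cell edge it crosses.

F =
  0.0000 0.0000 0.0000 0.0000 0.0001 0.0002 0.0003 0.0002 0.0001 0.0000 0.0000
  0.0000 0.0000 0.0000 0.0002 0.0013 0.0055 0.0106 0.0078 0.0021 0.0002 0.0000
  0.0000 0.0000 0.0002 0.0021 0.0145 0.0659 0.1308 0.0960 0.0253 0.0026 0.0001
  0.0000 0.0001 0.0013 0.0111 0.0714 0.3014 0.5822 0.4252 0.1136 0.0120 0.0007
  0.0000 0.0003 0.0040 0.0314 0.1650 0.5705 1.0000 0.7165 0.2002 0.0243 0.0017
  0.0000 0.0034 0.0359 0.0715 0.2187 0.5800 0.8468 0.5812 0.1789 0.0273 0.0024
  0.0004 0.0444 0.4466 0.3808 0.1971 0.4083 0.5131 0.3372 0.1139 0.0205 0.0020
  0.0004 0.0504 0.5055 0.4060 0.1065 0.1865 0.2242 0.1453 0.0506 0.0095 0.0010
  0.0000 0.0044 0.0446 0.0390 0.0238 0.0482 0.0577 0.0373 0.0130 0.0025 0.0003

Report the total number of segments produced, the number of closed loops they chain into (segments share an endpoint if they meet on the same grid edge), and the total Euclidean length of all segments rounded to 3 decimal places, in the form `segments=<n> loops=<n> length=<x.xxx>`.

cell (2,5): code 0100 → (2.541,6.000)–(3.000,5.262)
cell (2,6): code 1100 → (2.848,7.000)–(2.541,6.000)
cell (2,7): code 1000 → (3.000,7.161)–(2.848,7.000)
cell (3,4): code 0100 → (3.274,5.000)–(4.000,4.518)
cell (3,5): code 1110 → (3.000,5.262)–(3.274,5.000)
cell (3,7): code 1001 → (4.000,7.661)–(3.000,7.161)
cell (4,4): code 0110 → (4.000,4.518)–(5.000,4.433)
cell (4,7): code 1001 → (5.000,7.513)–(4.000,7.661)
cell (5,1): code 0100 → (5.826,2.000)–(6.000,1.822)
cell (5,2): code 1100 → (5.981,3.000)–(5.826,2.000)
cell (5,3): code 1000 → (6.000,3.032)–(5.981,3.000)
cell (5,4): code 0110 → (5.000,4.433)–(6.000,4.842)
cell (5,6): code 1011 → (6.000,6.785)–(5.845,7.000)
cell (5,7): code 0001 → (5.845,7.000)–(5.000,7.513)
cell (6,1): code 0110 → (6.000,1.822)–(7.000,1.713)
cell (6,3): code 1001 → (7.000,3.104)–(6.000,3.032)
cell (6,4): code 0010 → (6.000,4.842)–(6.150,5.000)
cell (6,5): code 0011 → (6.150,5.000)–(6.478,6.000)
cell (6,6): code 0001 → (6.478,6.000)–(6.000,6.785)
cell (7,1): code 0010 → (7.000,1.713)–(7.283,2.000)
cell (7,2): code 0011 → (7.283,2.000)–(7.084,3.000)
cell (7,3): code 0001 → (7.084,3.000)–(7.000,3.104)
total: 22 segments, chained into 2 closed loop(s), length Σ = 15.906104

segments=22 loops=2 length=15.906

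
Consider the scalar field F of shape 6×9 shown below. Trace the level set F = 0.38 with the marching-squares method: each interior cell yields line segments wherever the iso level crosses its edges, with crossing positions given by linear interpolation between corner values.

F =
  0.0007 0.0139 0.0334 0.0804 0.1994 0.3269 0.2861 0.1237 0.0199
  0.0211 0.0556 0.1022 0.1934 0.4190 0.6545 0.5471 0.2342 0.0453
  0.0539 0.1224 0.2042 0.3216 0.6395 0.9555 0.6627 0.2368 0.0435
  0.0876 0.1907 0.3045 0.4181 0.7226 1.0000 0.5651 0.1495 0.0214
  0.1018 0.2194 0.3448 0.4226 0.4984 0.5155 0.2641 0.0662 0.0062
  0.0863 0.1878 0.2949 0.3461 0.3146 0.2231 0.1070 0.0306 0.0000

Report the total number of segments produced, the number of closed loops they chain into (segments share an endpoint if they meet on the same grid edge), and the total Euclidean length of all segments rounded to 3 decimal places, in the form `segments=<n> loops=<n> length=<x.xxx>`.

cell (0,3): code 0100 → (0.822,4.000)–(1.000,3.827)
cell (0,4): code 1100 → (0.162,5.000)–(0.822,4.000)
cell (0,5): code 1100 → (0.360,6.000)–(0.162,5.000)
cell (0,6): code 1000 → (1.000,6.534)–(0.360,6.000)
cell (1,3): code 0110 → (1.000,3.827)–(2.000,3.184)
cell (1,6): code 1001 → (2.000,6.664)–(1.000,6.534)
cell (2,2): code 0100 → (2.605,3.000)–(3.000,2.665)
cell (2,3): code 1110 → (2.000,3.184)–(2.605,3.000)
cell (2,6): code 1001 → (3.000,6.445)–(2.000,6.664)
cell (3,2): code 0110 → (3.000,2.665)–(4.000,2.452)
cell (3,5): code 1011 → (4.000,5.539)–(3.615,6.000)
cell (3,6): code 0001 → (3.615,6.000)–(3.000,6.445)
cell (4,2): code 0010 → (4.000,2.452)–(4.557,3.000)
cell (4,3): code 0011 → (4.557,3.000)–(4.644,4.000)
cell (4,4): code 0011 → (4.644,4.000)–(4.463,5.000)
cell (4,5): code 0001 → (4.463,5.000)–(4.000,5.539)
total: 16 segments, chained into 1 closed loop(s), length Σ = 13.564819

segments=16 loops=1 length=13.565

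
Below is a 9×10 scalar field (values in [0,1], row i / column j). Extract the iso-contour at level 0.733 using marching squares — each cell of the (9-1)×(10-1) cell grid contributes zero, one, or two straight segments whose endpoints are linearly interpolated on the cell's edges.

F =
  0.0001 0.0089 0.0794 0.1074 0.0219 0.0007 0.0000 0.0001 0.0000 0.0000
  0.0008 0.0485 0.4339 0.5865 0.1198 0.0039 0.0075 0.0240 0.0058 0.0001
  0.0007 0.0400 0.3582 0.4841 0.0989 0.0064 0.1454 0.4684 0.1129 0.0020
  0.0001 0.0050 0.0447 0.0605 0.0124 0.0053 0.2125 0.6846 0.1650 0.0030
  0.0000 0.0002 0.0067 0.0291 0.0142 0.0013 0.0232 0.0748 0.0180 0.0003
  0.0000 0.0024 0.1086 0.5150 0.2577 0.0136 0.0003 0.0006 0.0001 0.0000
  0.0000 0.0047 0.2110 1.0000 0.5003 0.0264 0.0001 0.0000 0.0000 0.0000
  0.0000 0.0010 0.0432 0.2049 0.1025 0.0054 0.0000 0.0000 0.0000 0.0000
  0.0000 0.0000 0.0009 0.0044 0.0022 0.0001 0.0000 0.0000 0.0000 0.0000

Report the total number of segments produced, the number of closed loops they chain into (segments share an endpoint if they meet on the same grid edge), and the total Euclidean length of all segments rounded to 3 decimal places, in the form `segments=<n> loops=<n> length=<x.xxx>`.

cell (5,2): code 0100 → (5.449,3.000)–(6.000,2.662)
cell (5,3): code 1000 → (6.000,3.534)–(5.449,3.000)
cell (6,2): code 0010 → (6.000,2.662)–(6.336,3.000)
cell (6,3): code 0001 → (6.336,3.000)–(6.000,3.534)
total: 4 segments, chained into 1 closed loop(s), length Σ = 2.521212

segments=4 loops=1 length=2.521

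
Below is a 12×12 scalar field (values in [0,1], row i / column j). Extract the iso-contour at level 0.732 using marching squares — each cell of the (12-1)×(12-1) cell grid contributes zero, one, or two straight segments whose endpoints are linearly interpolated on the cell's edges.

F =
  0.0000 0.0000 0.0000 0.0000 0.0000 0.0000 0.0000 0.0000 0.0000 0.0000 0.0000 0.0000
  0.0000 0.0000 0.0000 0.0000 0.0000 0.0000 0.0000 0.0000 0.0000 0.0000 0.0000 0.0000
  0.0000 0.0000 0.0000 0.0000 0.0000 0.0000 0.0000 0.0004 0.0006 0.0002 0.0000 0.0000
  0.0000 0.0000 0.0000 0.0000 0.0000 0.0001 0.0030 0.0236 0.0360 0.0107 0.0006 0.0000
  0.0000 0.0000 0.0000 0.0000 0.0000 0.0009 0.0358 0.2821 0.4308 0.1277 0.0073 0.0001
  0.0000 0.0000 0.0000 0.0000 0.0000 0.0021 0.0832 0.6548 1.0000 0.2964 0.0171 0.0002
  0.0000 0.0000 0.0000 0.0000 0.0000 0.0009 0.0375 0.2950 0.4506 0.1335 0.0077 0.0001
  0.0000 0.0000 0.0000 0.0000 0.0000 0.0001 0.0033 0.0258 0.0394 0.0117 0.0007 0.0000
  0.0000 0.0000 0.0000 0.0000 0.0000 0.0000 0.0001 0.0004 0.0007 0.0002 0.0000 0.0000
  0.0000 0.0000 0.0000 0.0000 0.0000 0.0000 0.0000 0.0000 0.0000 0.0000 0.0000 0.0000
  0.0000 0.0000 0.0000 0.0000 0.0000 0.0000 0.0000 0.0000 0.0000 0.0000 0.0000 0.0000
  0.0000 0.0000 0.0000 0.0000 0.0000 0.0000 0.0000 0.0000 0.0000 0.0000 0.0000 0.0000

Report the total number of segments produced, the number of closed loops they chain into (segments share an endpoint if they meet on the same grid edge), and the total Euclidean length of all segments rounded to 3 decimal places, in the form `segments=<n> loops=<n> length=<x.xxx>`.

cell (4,7): code 0100 → (4.529,8.000)–(5.000,7.224)
cell (4,8): code 1000 → (5.000,8.381)–(4.529,8.000)
cell (5,7): code 0010 → (5.000,7.224)–(5.488,8.000)
cell (5,8): code 0001 → (5.488,8.000)–(5.000,8.381)
total: 4 segments, chained into 1 closed loop(s), length Σ = 3.049385

segments=4 loops=1 length=3.049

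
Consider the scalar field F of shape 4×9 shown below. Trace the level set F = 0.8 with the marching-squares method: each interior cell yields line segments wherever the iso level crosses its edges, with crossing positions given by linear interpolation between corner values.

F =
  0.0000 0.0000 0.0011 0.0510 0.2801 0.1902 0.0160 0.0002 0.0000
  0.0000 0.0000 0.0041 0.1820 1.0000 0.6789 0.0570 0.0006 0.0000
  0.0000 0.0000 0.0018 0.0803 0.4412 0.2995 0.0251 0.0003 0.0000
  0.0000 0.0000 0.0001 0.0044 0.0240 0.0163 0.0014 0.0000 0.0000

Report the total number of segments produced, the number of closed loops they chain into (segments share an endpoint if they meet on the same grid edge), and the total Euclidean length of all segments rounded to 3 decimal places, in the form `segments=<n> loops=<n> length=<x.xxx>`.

segments=4 loops=1 length=2.204

cell (0,3): code 0100 → (0.722,4.000)–(1.000,3.756)
cell (0,4): code 1000 → (1.000,4.623)–(0.722,4.000)
cell (1,3): code 0010 → (1.000,3.756)–(1.358,4.000)
cell (1,4): code 0001 → (1.358,4.000)–(1.000,4.623)
total: 4 segments, chained into 1 closed loop(s), length Σ = 2.203910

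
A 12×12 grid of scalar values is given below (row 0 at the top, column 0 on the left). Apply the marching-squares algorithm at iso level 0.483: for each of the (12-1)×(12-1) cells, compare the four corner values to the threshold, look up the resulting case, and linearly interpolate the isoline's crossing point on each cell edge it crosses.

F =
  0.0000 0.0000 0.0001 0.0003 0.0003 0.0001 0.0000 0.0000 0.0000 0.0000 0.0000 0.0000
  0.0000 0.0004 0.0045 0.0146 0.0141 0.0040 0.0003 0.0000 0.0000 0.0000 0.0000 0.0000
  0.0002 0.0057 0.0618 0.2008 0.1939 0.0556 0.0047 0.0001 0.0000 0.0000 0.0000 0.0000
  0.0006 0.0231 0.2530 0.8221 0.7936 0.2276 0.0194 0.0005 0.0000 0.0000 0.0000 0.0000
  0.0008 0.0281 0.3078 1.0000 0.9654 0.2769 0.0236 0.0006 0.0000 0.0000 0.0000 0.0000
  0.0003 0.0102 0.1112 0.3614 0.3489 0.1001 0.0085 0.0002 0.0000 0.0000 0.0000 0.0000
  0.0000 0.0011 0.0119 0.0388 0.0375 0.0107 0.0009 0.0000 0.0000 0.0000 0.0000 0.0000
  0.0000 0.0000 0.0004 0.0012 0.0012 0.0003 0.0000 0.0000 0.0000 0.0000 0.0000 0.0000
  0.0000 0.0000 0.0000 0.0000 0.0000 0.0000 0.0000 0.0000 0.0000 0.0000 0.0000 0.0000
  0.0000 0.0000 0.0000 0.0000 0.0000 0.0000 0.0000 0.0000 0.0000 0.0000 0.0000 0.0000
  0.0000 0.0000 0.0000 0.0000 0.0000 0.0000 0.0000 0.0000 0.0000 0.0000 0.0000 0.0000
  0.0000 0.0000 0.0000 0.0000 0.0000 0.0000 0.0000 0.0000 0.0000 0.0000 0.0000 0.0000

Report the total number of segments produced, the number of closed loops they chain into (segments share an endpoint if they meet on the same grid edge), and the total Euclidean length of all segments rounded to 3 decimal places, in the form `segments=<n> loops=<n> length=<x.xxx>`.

cell (2,2): code 0100 → (2.454,3.000)–(3.000,2.404)
cell (2,3): code 1100 → (2.482,4.000)–(2.454,3.000)
cell (2,4): code 1000 → (3.000,4.549)–(2.482,4.000)
cell (3,2): code 0110 → (3.000,2.404)–(4.000,2.253)
cell (3,4): code 1001 → (4.000,4.701)–(3.000,4.549)
cell (4,2): code 0010 → (4.000,2.253)–(4.810,3.000)
cell (4,3): code 0011 → (4.810,3.000)–(4.782,4.000)
cell (4,4): code 0001 → (4.782,4.000)–(4.000,4.701)
total: 8 segments, chained into 1 closed loop(s), length Σ = 7.738004

segments=8 loops=1 length=7.738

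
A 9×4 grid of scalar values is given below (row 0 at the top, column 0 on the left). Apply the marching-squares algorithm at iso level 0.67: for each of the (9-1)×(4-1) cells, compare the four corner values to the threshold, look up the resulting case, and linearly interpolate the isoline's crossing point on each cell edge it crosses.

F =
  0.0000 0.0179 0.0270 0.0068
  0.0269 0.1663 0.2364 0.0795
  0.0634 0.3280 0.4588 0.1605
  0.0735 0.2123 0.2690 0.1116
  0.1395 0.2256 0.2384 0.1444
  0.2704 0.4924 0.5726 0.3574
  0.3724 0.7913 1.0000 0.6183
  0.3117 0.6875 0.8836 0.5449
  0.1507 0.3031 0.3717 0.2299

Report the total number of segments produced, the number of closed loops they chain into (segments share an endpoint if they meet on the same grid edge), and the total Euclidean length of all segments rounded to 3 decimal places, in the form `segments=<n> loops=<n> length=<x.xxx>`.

segments=8 loops=1 length=6.667

cell (5,0): code 0100 → (5.594,1.000)–(6.000,0.710)
cell (5,1): code 1100 → (5.228,2.000)–(5.594,1.000)
cell (5,2): code 1000 → (6.000,2.865)–(5.228,2.000)
cell (6,0): code 0110 → (6.000,0.710)–(7.000,0.953)
cell (6,2): code 1001 → (7.000,2.631)–(6.000,2.865)
cell (7,0): code 0010 → (7.000,0.953)–(7.046,1.000)
cell (7,1): code 0011 → (7.046,1.000)–(7.417,2.000)
cell (7,2): code 0001 → (7.417,2.000)–(7.000,2.631)
total: 8 segments, chained into 1 closed loop(s), length Σ = 6.666924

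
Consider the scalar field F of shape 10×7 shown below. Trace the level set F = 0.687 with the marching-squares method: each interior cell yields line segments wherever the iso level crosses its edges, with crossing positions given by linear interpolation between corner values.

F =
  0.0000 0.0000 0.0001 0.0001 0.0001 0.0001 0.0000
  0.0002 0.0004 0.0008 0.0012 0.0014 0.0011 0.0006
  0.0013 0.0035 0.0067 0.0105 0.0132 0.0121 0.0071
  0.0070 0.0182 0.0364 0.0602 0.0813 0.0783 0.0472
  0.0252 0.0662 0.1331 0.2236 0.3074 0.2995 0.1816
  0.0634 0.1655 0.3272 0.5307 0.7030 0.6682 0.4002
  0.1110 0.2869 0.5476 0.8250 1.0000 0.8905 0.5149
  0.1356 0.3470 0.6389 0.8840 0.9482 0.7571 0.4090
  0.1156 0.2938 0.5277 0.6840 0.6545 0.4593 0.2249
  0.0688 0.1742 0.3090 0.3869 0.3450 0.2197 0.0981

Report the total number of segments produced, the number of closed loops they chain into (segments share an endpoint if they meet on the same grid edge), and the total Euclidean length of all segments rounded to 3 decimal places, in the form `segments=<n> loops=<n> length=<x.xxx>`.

segments=12 loops=1 length=9.791

cell (4,3): code 0100 → (4.960,4.000)–(5.000,3.907)
cell (4,4): code 1000 → (5.000,4.460)–(4.960,4.000)
cell (5,2): code 0100 → (5.531,3.000)–(6.000,2.503)
cell (5,3): code 1110 → (5.000,3.907)–(5.531,3.000)
cell (5,4): code 1101 → (5.085,5.000)–(5.000,4.460)
cell (5,5): code 1000 → (6.000,5.542)–(5.085,5.000)
cell (6,2): code 0110 → (6.000,2.503)–(7.000,2.196)
cell (6,5): code 1001 → (7.000,5.201)–(6.000,5.542)
cell (7,2): code 0010 → (7.000,2.196)–(7.985,3.000)
cell (7,3): code 0011 → (7.985,3.000)–(7.889,4.000)
cell (7,4): code 0011 → (7.889,4.000)–(7.235,5.000)
cell (7,5): code 0001 → (7.235,5.000)–(7.000,5.201)
total: 12 segments, chained into 1 closed loop(s), length Σ = 9.790906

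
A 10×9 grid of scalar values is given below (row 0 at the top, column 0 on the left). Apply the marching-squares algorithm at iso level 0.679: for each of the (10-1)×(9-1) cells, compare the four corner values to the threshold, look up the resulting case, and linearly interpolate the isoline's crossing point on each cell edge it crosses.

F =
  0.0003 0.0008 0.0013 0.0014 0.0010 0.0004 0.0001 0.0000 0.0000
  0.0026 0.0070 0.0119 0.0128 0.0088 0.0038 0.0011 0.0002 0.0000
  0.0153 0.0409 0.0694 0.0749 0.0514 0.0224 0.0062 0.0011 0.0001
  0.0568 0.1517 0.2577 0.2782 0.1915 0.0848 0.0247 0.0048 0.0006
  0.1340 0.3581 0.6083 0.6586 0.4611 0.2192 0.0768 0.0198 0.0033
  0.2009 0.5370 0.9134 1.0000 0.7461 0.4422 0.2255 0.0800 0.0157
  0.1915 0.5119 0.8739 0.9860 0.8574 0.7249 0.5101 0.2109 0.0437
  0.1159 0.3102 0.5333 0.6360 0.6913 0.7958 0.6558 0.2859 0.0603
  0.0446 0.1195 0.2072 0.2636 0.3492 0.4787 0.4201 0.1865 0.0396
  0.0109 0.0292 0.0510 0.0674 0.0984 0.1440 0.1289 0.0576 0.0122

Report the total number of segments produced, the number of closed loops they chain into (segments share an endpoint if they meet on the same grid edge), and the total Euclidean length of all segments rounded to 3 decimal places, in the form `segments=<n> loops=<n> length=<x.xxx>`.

segments=14 loops=1 length=11.952

cell (4,1): code 0100 → (4.232,2.000)–(5.000,1.377)
cell (4,2): code 1100 → (4.060,3.000)–(4.232,2.000)
cell (4,3): code 1100 → (4.765,4.000)–(4.060,3.000)
cell (4,4): code 1000 → (5.000,4.221)–(4.765,4.000)
cell (5,1): code 0110 → (5.000,1.377)–(6.000,1.462)
cell (5,4): code 1101 → (5.838,5.000)–(5.000,4.221)
cell (5,5): code 1000 → (6.000,5.214)–(5.838,5.000)
cell (6,1): code 0010 → (6.000,1.462)–(6.572,2.000)
cell (6,2): code 0011 → (6.572,2.000)–(6.877,3.000)
cell (6,3): code 0111 → (6.877,3.000)–(7.000,3.778)
cell (6,5): code 1001 → (7.000,5.834)–(6.000,5.214)
cell (7,3): code 0010 → (7.000,3.778)–(7.036,4.000)
cell (7,4): code 0011 → (7.036,4.000)–(7.368,5.000)
cell (7,5): code 0001 → (7.368,5.000)–(7.000,5.834)
total: 14 segments, chained into 1 closed loop(s), length Σ = 11.952158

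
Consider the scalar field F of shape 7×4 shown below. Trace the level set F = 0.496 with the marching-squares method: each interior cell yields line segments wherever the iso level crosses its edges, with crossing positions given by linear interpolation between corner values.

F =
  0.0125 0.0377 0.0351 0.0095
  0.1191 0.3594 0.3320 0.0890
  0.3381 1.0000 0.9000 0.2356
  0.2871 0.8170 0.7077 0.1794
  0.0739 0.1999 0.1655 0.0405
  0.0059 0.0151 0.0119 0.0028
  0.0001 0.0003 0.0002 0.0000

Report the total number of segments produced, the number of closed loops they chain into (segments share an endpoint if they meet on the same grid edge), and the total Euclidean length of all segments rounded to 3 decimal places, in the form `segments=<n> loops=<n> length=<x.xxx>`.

cell (1,0): code 0100 → (1.213,1.000)–(2.000,0.239)
cell (1,1): code 1100 → (1.289,2.000)–(1.213,1.000)
cell (1,2): code 1000 → (2.000,2.608)–(1.289,2.000)
cell (2,0): code 0110 → (2.000,0.239)–(3.000,0.394)
cell (2,2): code 1001 → (3.000,2.401)–(2.000,2.608)
cell (3,0): code 0010 → (3.000,0.394)–(3.520,1.000)
cell (3,1): code 0011 → (3.520,1.000)–(3.390,2.000)
cell (3,2): code 0001 → (3.390,2.000)–(3.000,2.401)
total: 8 segments, chained into 1 closed loop(s), length Σ = 7.433144

segments=8 loops=1 length=7.433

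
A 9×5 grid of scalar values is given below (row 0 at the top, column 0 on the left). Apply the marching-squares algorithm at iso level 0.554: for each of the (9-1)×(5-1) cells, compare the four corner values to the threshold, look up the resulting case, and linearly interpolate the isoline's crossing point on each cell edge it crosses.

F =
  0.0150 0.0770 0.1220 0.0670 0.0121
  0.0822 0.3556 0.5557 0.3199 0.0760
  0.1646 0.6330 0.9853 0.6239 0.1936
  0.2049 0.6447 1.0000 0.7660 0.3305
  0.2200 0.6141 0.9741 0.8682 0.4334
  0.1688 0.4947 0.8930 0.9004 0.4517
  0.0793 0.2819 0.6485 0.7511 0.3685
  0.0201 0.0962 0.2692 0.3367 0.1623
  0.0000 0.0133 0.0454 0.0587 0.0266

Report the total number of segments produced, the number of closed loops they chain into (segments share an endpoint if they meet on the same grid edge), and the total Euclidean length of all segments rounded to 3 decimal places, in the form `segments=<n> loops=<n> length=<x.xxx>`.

cell (0,1): code 0100 → (0.996,2.000)–(1.000,1.992)
cell (0,2): code 1000 → (1.000,2.007)–(0.996,2.000)
cell (1,0): code 0100 → (1.715,1.000)–(2.000,0.831)
cell (1,1): code 1110 → (1.000,1.992)–(1.715,1.000)
cell (1,2): code 1101 → (1.770,3.000)–(1.000,2.007)
cell (1,3): code 1000 → (2.000,3.162)–(1.770,3.000)
cell (2,0): code 0110 → (2.000,0.831)–(3.000,0.794)
cell (2,3): code 1001 → (3.000,3.487)–(2.000,3.162)
cell (3,0): code 0110 → (3.000,0.794)–(4.000,0.848)
cell (3,3): code 1001 → (4.000,3.723)–(3.000,3.487)
cell (4,0): code 0010 → (4.000,0.848)–(4.503,1.000)
cell (4,1): code 0111 → (4.503,1.000)–(5.000,1.149)
cell (4,3): code 1001 → (5.000,3.772)–(4.000,3.723)
cell (5,1): code 0110 → (5.000,1.149)–(6.000,1.742)
cell (5,3): code 1001 → (6.000,3.515)–(5.000,3.772)
cell (6,1): code 0010 → (6.000,1.742)–(6.249,2.000)
cell (6,2): code 0011 → (6.249,2.000)–(6.476,3.000)
cell (6,3): code 0001 → (6.476,3.000)–(6.000,3.515)
total: 18 segments, chained into 1 closed loop(s), length Σ = 13.515780

segments=18 loops=1 length=13.516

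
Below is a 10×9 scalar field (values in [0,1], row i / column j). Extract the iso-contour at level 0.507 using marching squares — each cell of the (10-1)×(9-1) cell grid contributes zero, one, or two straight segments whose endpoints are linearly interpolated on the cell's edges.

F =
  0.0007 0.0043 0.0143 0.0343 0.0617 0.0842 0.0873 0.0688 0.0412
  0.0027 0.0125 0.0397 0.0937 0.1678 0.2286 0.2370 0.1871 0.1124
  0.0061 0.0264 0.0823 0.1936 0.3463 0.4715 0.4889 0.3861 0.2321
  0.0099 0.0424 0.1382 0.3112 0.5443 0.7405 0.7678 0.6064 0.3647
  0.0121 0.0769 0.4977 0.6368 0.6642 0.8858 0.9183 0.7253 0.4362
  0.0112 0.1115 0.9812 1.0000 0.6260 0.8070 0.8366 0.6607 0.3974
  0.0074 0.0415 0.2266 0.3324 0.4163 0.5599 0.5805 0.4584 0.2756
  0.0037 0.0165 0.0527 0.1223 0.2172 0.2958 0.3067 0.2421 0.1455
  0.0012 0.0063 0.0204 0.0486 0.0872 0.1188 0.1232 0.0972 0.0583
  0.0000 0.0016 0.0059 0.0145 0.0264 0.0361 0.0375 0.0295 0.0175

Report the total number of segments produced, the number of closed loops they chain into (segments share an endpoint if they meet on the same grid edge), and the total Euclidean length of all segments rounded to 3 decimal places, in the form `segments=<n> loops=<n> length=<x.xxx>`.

segments=20 loops=1 length=16.613

cell (2,3): code 0100 → (2.812,4.000)–(3.000,3.840)
cell (2,4): code 1100 → (2.132,5.000)–(2.812,4.000)
cell (2,5): code 1100 → (2.065,6.000)–(2.132,5.000)
cell (2,6): code 1100 → (2.549,7.000)–(2.065,6.000)
cell (2,7): code 1000 → (3.000,7.411)–(2.549,7.000)
cell (3,2): code 0100 → (3.601,3.000)–(4.000,2.067)
cell (3,3): code 1110 → (3.000,3.840)–(3.601,3.000)
cell (3,7): code 1001 → (4.000,7.755)–(3.000,7.411)
cell (4,1): code 0100 → (4.019,2.000)–(5.000,1.455)
cell (4,2): code 1110 → (4.000,2.067)–(4.019,2.000)
cell (4,7): code 1001 → (5.000,7.584)–(4.000,7.755)
cell (5,1): code 0010 → (5.000,1.455)–(5.628,2.000)
cell (5,2): code 0011 → (5.628,2.000)–(5.738,3.000)
cell (5,3): code 0011 → (5.738,3.000)–(5.567,4.000)
cell (5,4): code 0111 → (5.567,4.000)–(6.000,4.632)
cell (5,6): code 1011 → (6.000,6.602)–(5.760,7.000)
cell (5,7): code 0001 → (5.760,7.000)–(5.000,7.584)
cell (6,4): code 0010 → (6.000,4.632)–(6.200,5.000)
cell (6,5): code 0011 → (6.200,5.000)–(6.268,6.000)
cell (6,6): code 0001 → (6.268,6.000)–(6.000,6.602)
total: 20 segments, chained into 1 closed loop(s), length Σ = 16.613307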